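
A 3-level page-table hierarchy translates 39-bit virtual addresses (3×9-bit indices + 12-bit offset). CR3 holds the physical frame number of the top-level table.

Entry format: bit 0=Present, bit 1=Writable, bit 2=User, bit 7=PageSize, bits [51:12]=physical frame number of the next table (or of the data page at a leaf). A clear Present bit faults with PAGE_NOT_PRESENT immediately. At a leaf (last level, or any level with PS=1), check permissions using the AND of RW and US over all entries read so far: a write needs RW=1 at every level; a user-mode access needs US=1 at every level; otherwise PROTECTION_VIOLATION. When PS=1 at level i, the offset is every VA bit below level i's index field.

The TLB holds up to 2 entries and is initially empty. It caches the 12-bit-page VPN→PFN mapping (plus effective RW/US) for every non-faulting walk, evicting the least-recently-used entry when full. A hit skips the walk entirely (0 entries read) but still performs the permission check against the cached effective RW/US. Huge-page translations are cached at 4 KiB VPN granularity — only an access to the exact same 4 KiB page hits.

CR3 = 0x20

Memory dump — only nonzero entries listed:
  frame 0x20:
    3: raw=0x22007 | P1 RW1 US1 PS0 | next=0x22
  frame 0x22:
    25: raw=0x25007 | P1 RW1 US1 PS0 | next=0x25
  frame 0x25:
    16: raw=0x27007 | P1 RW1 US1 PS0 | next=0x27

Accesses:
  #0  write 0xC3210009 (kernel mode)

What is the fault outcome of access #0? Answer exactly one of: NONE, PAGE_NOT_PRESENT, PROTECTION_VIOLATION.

Per-access translation:
#0 VA=0xC3210009 (w,kernel):
  L0: frame=0x20 idx=3 entry=0x22007 [P=1 RW=1 US=1 PS=0]
  L1: frame=0x22 idx=25 entry=0x25007 [P=1 RW=1 US=1 PS=0]
  L2: frame=0x25 idx=16 entry=0x27007 [P=1 RW=1 US=1 PS=0]
  ⇒ phys 0x27009  [3 reads]

Access #0 fault: NONE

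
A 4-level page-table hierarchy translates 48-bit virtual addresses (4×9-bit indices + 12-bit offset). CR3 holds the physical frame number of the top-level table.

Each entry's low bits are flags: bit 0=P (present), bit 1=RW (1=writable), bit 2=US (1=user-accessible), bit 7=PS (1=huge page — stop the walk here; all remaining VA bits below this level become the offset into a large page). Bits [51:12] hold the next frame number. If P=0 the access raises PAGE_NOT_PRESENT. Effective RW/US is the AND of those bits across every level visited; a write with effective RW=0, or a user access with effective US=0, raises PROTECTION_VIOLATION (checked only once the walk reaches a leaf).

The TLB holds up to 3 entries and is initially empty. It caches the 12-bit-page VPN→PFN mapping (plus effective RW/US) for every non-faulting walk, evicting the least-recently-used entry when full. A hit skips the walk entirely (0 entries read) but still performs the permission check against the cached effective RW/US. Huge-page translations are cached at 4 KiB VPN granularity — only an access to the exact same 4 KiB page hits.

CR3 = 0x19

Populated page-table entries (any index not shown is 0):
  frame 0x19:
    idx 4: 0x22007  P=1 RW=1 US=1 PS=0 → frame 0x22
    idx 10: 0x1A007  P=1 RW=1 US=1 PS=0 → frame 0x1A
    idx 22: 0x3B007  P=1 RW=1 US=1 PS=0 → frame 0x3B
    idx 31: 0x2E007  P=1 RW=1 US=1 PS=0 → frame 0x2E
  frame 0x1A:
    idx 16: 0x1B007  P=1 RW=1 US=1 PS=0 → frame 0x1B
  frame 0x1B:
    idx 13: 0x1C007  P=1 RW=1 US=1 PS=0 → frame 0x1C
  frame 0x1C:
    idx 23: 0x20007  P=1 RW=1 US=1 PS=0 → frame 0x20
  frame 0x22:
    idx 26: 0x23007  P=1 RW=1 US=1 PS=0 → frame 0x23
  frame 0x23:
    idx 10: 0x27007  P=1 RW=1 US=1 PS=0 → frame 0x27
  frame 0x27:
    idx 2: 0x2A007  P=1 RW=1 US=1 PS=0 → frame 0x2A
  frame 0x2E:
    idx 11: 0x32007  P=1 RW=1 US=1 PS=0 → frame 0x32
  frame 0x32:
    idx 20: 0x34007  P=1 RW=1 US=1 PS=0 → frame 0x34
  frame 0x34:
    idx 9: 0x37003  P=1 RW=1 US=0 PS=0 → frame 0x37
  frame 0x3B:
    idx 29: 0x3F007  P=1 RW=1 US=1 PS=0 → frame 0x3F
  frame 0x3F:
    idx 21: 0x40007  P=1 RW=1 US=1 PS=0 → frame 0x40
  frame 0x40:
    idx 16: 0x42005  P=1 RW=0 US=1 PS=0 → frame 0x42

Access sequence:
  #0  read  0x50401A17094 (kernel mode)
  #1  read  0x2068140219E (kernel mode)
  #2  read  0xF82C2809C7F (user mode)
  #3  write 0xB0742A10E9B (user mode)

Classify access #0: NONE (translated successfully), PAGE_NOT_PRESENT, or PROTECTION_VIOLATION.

Per-access translation:
#0 VA=0x50401A17094 (r,kernel):
  [0] read 0x19 idx=10: raw=0x1A007 flags P=1 W=1 U=1 S=0
  [1] read 0x1A idx=16: raw=0x1B007 flags P=1 W=1 U=1 S=0
  [2] read 0x1B idx=13: raw=0x1C007 flags P=1 W=1 U=1 S=0
  [3] read 0x1C idx=23: raw=0x20007 flags P=1 W=1 U=1 S=0
  ✓ 0x20094  — 4 lookups
#1 VA=0x2068140219E (r,kernel):
  [0] read 0x19 idx=4: raw=0x22007 flags P=1 W=1 U=1 S=0
  [1] read 0x22 idx=26: raw=0x23007 flags P=1 W=1 U=1 S=0
  [2] read 0x23 idx=10: raw=0x27007 flags P=1 W=1 U=1 S=0
  [3] read 0x27 idx=2: raw=0x2A007 flags P=1 W=1 U=1 S=0
  ✓ 0x2A19E  — 4 lookups
#2 VA=0xF82C2809C7F (r,user):
  [0] read 0x19 idx=31: raw=0x2E007 flags P=1 W=1 U=1 S=0
  [1] read 0x2E idx=11: raw=0x32007 flags P=1 W=1 U=1 S=0
  [2] read 0x32 idx=20: raw=0x34007 flags P=1 W=1 U=1 S=0
  [3] read 0x34 idx=9: raw=0x37003 flags P=1 W=1 U=0 S=0
  ⇒ fault: PROTECTION_VIOLATION  — 4 lookups
#3 VA=0xB0742A10E9B (w,user):
  [0] read 0x19 idx=22: raw=0x3B007 flags P=1 W=1 U=1 S=0
  [1] read 0x3B idx=29: raw=0x3F007 flags P=1 W=1 U=1 S=0
  [2] read 0x3F idx=21: raw=0x40007 flags P=1 W=1 U=1 S=0
  [3] read 0x40 idx=16: raw=0x42005 flags P=1 W=0 U=1 S=0
  ⇒ fault: PROTECTION_VIOLATION  — 4 lookups

Access #0 fault: NONE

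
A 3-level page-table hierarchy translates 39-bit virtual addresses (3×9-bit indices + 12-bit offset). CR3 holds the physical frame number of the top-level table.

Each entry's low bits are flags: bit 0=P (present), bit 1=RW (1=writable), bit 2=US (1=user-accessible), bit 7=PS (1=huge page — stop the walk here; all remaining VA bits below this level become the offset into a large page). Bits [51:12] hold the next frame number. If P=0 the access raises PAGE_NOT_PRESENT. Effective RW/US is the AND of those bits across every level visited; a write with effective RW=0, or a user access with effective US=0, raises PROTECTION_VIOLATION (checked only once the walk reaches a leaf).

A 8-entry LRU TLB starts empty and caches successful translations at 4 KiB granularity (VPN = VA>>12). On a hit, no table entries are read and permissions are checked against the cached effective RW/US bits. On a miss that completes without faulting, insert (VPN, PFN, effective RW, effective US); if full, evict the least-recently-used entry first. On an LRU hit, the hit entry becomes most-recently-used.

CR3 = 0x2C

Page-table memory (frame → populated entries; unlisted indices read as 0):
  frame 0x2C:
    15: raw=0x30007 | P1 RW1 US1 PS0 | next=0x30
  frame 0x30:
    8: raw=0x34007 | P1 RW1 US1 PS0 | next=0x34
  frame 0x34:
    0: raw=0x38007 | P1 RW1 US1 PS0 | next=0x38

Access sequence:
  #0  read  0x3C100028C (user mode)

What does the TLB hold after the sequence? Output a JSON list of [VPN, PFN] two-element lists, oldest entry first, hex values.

Per-access translation:
#0 VA=0x3C100028C (r,user):
  lvl0: tbl 0x2C, slot 15 ⇒ 0x30007 (P1/RW1/US1/PS0)
  lvl1: tbl 0x30, slot 8 ⇒ 0x34007 (P1/RW1/US1/PS0)
  lvl2: tbl 0x34, slot 0 ⇒ 0x38007 (P1/RW1/US1/PS0)
  ✓ 0x3828C  — 3 lookups

TLB: [["0x3C1000", "0x38"]]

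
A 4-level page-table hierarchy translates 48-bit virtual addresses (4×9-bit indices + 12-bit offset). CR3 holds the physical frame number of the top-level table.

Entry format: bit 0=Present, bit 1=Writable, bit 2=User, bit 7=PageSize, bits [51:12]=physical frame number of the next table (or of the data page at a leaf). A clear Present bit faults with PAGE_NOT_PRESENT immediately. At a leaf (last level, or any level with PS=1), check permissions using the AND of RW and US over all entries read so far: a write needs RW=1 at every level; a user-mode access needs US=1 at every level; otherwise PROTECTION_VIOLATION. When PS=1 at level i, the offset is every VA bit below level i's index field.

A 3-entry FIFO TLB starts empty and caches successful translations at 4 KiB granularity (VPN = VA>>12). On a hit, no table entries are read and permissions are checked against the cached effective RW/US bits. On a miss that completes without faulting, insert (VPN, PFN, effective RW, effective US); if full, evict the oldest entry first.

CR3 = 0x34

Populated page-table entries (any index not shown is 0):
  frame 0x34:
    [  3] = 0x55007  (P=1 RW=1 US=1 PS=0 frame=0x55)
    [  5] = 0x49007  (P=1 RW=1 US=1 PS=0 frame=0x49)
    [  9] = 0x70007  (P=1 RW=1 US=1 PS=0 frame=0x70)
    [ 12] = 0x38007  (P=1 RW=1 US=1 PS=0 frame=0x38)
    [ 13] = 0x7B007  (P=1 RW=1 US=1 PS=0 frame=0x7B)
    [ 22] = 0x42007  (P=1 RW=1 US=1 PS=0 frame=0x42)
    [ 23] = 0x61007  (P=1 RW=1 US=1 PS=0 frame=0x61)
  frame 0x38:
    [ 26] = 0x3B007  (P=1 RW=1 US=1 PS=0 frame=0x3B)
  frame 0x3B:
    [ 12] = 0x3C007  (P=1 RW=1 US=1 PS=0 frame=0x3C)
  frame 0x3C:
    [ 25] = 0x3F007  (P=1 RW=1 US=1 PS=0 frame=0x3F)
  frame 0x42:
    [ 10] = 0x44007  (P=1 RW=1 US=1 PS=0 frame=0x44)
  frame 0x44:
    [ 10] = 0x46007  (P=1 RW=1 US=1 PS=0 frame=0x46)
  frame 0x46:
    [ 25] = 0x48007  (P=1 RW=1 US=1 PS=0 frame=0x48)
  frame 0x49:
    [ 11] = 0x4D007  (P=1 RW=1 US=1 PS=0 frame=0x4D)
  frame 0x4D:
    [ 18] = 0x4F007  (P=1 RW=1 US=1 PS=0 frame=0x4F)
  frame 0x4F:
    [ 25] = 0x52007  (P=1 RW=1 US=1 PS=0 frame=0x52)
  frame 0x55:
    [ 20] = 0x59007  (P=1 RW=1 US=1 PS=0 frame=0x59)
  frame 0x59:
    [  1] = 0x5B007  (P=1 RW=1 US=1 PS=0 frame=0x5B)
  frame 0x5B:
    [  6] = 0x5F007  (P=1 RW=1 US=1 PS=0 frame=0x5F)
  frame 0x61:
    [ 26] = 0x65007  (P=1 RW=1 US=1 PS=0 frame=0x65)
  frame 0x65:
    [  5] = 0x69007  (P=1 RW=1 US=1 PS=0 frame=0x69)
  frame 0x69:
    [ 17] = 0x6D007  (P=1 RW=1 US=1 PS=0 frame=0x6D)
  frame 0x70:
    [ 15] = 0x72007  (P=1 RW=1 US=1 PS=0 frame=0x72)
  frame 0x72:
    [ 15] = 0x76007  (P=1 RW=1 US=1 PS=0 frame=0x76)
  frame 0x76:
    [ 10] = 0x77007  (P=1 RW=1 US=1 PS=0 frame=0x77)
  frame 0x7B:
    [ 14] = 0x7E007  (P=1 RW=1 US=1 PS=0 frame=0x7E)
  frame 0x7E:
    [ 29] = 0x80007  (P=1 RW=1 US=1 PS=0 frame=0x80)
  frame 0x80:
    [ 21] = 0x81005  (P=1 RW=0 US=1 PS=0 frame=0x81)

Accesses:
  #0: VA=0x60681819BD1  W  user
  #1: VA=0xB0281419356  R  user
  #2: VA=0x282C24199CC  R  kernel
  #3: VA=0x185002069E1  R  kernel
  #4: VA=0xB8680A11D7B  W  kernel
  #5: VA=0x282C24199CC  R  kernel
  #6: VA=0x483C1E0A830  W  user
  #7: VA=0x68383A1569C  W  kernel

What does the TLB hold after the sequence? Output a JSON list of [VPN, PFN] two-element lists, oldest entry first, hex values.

Per-access translation:
#0 VA=0x60681819BD1 (w,user):
  L0: frame=0x34 idx=12 entry=0x38007 [P=1 RW=1 US=1 PS=0]
  L1: frame=0x38 idx=26 entry=0x3B007 [P=1 RW=1 US=1 PS=0]
  L2: frame=0x3B idx=12 entry=0x3C007 [P=1 RW=1 US=1 PS=0]
  L3: frame=0x3C idx=25 entry=0x3F007 [P=1 RW=1 US=1 PS=0]
  → PA=0x3FBD1  (4 entries read)
#1 VA=0xB0281419356 (r,user):
  L0: frame=0x34 idx=22 entry=0x42007 [P=1 RW=1 US=1 PS=0]
  L1: frame=0x42 idx=10 entry=0x44007 [P=1 RW=1 US=1 PS=0]
  L2: frame=0x44 idx=10 entry=0x46007 [P=1 RW=1 US=1 PS=0]
  L3: frame=0x46 idx=25 entry=0x48007 [P=1 RW=1 US=1 PS=0]
  → PA=0x48356  (4 entries read)
#2 VA=0x282C24199CC (r,kernel):
  L0: frame=0x34 idx=5 entry=0x49007 [P=1 RW=1 US=1 PS=0]
  L1: frame=0x49 idx=11 entry=0x4D007 [P=1 RW=1 US=1 PS=0]
  L2: frame=0x4D idx=18 entry=0x4F007 [P=1 RW=1 US=1 PS=0]
  L3: frame=0x4F idx=25 entry=0x52007 [P=1 RW=1 US=1 PS=0]
  → PA=0x529CC  (4 entries read)
#3 VA=0x185002069E1 (r,kernel):
  L0: frame=0x34 idx=3 entry=0x55007 [P=1 RW=1 US=1 PS=0]
  L1: frame=0x55 idx=20 entry=0x59007 [P=1 RW=1 US=1 PS=0]
  L2: frame=0x59 idx=1 entry=0x5B007 [P=1 RW=1 US=1 PS=0]
  L3: frame=0x5B idx=6 entry=0x5F007 [P=1 RW=1 US=1 PS=0]
  → PA=0x5F9E1  (4 entries read)
#4 VA=0xB8680A11D7B (w,kernel):
  L0: frame=0x34 idx=23 entry=0x61007 [P=1 RW=1 US=1 PS=0]
  L1: frame=0x61 idx=26 entry=0x65007 [P=1 RW=1 US=1 PS=0]
  L2: frame=0x65 idx=5 entry=0x69007 [P=1 RW=1 US=1 PS=0]
  L3: frame=0x69 idx=17 entry=0x6D007 [P=1 RW=1 US=1 PS=0]
  → PA=0x6DD7B  (4 entries read)
#5 VA=0x282C24199CC (r,kernel):
  TLB hit vpn=0x282C2419 → PA=0x529CC
#6 VA=0x483C1E0A830 (w,user):
  L0: frame=0x34 idx=9 entry=0x70007 [P=1 RW=1 US=1 PS=0]
  L1: frame=0x70 idx=15 entry=0x72007 [P=1 RW=1 US=1 PS=0]
  L2: frame=0x72 idx=15 entry=0x76007 [P=1 RW=1 US=1 PS=0]
  L3: frame=0x76 idx=10 entry=0x77007 [P=1 RW=1 US=1 PS=0]
  → PA=0x77830  (4 entries read)
#7 VA=0x68383A1569C (w,kernel):
  L0: frame=0x34 idx=13 entry=0x7B007 [P=1 RW=1 US=1 PS=0]
  L1: frame=0x7B idx=14 entry=0x7E007 [P=1 RW=1 US=1 PS=0]
  L2: frame=0x7E idx=29 entry=0x80007 [P=1 RW=1 US=1 PS=0]
  L3: frame=0x80 idx=21 entry=0x81005 [P=1 RW=0 US=1 PS=0]
  → PROTECTION_VIOLATION  (4 entries read)

TLB: [["0x18500206", "0x5F"], ["0xB8680A11", "0x6D"], ["0x483C1E0A", "0x77"]]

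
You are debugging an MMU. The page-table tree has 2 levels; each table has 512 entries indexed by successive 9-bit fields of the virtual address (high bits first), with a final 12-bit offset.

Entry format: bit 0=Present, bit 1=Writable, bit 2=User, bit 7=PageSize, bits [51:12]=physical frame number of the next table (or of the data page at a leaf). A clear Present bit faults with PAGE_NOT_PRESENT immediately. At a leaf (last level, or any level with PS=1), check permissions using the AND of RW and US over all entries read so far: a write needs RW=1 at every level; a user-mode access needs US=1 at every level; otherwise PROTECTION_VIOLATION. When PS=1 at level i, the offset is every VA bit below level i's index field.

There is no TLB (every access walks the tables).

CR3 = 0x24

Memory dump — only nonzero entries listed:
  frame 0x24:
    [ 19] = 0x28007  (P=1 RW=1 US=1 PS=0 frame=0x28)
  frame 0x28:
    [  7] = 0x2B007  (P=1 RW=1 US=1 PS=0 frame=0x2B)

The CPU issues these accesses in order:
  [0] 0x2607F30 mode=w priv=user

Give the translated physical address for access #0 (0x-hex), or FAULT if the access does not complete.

Walk each access:
#0 VA=0x2607F30 (w,user):
  L0: frame=0x24 idx=19 entry=0x28007 [P=1 RW=1 US=1 PS=0]
  L1: frame=0x28 idx=7 entry=0x2B007 [P=1 RW=1 US=1 PS=0]
  ⇒ phys 0x2BF30  [2 reads]

Access #0 PA: 0x2BF30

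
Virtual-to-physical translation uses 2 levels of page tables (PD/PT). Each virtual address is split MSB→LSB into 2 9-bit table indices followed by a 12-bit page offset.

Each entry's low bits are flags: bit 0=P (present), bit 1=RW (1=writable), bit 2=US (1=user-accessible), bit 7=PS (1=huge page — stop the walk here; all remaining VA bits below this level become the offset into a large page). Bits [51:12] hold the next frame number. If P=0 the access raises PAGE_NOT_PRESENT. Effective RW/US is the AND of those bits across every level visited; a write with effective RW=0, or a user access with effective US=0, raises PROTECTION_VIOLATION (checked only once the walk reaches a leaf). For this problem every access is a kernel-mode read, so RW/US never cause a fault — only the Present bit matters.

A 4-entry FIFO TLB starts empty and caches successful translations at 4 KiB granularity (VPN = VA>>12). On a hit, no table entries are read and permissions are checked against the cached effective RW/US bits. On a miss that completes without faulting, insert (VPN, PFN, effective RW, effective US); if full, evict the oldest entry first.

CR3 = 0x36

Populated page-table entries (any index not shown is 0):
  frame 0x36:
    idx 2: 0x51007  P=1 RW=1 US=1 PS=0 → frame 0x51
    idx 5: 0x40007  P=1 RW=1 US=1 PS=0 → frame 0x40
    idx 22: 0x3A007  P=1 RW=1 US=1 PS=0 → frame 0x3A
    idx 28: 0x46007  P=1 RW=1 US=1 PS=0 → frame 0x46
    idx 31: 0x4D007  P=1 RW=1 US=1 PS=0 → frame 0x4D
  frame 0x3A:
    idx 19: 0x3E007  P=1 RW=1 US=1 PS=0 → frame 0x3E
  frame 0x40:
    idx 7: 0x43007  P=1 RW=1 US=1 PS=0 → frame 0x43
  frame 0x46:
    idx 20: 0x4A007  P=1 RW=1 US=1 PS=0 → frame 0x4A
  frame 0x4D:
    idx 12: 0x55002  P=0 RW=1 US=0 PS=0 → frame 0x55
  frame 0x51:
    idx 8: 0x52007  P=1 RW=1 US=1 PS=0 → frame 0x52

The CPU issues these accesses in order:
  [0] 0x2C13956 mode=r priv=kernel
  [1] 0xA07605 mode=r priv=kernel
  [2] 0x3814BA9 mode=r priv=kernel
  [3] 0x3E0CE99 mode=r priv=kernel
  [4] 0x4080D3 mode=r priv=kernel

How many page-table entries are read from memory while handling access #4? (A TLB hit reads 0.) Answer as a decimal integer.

Trace:
#0 VA=0x2C13956 (r,kernel):
  L0 @0x36[22] → 0x3A007  P=1,RW=1,US=1,PS=0
  L1 @0x3A[19] → 0x3E007  P=1,RW=1,US=1,PS=0
  → PA=0x3E956  (2 entries read)
#1 VA=0xA07605 (r,kernel):
  L0 @0x36[5] → 0x40007  P=1,RW=1,US=1,PS=0
  L1 @0x40[7] → 0x43007  P=1,RW=1,US=1,PS=0
  → PA=0x43605  (2 entries read)
#2 VA=0x3814BA9 (r,kernel):
  L0 @0x36[28] → 0x46007  P=1,RW=1,US=1,PS=0
  L1 @0x46[20] → 0x4A007  P=1,RW=1,US=1,PS=0
  → PA=0x4ABA9  (2 entries read)
#3 VA=0x3E0CE99 (r,kernel):
  L0 @0x36[31] → 0x4D007  P=1,RW=1,US=1,PS=0
  L1 @0x4D[12] → 0x55002  P=0,RW=1,US=0,PS=0
  ⇒ fault: PAGE_NOT_PRESENT  — 2 lookups
#4 VA=0x4080D3 (r,kernel):
  L0 @0x36[2] → 0x51007  P=1,RW=1,US=1,PS=0
  L1 @0x51[8] → 0x52007  P=1,RW=1,US=1,PS=0
  → PA=0x520D3  (2 entries read)

Entries read for #4: 2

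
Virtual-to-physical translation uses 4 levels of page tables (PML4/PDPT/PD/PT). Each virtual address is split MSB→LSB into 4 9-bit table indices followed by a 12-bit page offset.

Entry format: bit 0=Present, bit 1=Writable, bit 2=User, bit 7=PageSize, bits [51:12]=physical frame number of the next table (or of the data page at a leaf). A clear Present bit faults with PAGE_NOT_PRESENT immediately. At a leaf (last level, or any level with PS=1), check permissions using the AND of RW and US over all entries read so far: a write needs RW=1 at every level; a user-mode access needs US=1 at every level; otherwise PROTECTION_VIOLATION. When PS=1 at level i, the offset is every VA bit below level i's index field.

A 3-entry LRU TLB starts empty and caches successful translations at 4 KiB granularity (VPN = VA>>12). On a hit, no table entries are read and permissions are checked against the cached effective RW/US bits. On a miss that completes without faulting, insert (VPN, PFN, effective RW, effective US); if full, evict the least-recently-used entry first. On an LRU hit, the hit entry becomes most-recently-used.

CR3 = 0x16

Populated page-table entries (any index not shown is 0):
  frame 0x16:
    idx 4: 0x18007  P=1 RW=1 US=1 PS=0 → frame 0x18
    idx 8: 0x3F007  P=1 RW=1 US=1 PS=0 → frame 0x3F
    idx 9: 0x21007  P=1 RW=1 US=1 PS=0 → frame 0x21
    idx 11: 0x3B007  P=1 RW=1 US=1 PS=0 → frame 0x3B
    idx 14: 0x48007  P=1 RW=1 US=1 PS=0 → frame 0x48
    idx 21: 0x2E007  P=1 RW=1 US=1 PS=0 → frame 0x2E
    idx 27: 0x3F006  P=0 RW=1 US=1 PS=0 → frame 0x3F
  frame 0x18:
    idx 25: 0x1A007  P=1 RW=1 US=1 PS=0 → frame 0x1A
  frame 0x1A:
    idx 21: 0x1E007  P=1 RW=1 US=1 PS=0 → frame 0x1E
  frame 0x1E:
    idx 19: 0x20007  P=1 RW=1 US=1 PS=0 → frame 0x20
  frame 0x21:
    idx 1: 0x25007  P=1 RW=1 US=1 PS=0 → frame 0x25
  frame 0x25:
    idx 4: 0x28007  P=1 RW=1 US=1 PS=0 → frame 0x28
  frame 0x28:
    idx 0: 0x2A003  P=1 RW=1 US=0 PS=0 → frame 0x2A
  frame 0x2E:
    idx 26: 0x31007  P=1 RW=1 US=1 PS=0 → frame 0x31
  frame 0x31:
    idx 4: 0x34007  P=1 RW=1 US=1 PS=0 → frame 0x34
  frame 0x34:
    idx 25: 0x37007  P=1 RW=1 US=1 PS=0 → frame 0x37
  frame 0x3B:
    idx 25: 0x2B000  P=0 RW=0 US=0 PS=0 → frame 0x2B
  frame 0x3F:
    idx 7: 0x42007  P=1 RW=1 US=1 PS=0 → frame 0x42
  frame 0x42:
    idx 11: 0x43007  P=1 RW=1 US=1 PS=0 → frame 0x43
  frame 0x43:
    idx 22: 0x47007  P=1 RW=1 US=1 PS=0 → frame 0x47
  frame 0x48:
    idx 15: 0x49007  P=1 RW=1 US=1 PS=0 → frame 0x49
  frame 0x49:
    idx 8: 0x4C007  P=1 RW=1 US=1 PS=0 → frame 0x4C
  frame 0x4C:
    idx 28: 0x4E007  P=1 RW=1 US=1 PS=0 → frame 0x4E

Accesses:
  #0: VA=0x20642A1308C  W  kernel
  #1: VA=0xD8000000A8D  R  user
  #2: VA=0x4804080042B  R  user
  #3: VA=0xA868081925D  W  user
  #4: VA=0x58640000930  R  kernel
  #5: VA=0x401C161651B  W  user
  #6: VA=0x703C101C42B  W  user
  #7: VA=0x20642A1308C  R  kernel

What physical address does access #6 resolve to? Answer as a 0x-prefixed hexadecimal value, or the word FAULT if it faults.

Walk each access:
#0 VA=0x20642A1308C (w,kernel):
  L0: frame=0x16 idx=4 entry=0x18007 [P=1 RW=1 US=1 PS=0]
  L1: frame=0x18 idx=25 entry=0x1A007 [P=1 RW=1 US=1 PS=0]
  L2: frame=0x1A idx=21 entry=0x1E007 [P=1 RW=1 US=1 PS=0]
  L3: frame=0x1E idx=19 entry=0x20007 [P=1 RW=1 US=1 PS=0]
  ✓ 0x2008C  — 4 lookups
#1 VA=0xD8000000A8D (r,user):
  L0: frame=0x16 idx=27 entry=0x3F006 [P=0 RW=1 US=1 PS=0]
  → PAGE_NOT_PRESENT  (1 entries read)
#2 VA=0x4804080042B (r,user):
  L0: frame=0x16 idx=9 entry=0x21007 [P=1 RW=1 US=1 PS=0]
  L1: frame=0x21 idx=1 entry=0x25007 [P=1 RW=1 US=1 PS=0]
  L2: frame=0x25 idx=4 entry=0x28007 [P=1 RW=1 US=1 PS=0]
  L3: frame=0x28 idx=0 entry=0x2A003 [P=1 RW=1 US=0 PS=0]
  → PROTECTION_VIOLATION  (4 entries read)
#3 VA=0xA868081925D (w,user):
  L0: frame=0x16 idx=21 entry=0x2E007 [P=1 RW=1 US=1 PS=0]
  L1: frame=0x2E idx=26 entry=0x31007 [P=1 RW=1 US=1 PS=0]
  L2: frame=0x31 idx=4 entry=0x34007 [P=1 RW=1 US=1 PS=0]
  L3: frame=0x34 idx=25 entry=0x37007 [P=1 RW=1 US=1 PS=0]
  ✓ 0x3725D  — 4 lookups
#4 VA=0x58640000930 (r,kernel):
  L0: frame=0x16 idx=11 entry=0x3B007 [P=1 RW=1 US=1 PS=0]
  L1: frame=0x3B idx=25 entry=0x2B000 [P=0 RW=0 US=0 PS=0]
  → PAGE_NOT_PRESENT  (2 entries read)
#5 VA=0x401C161651B (w,user):
  L0: frame=0x16 idx=8 entry=0x3F007 [P=1 RW=1 US=1 PS=0]
  L1: frame=0x3F idx=7 entry=0x42007 [P=1 RW=1 US=1 PS=0]
  L2: frame=0x42 idx=11 entry=0x43007 [P=1 RW=1 US=1 PS=0]
  L3: frame=0x43 idx=22 entry=0x47007 [P=1 RW=1 US=1 PS=0]
  ✓ 0x4751B  — 4 lookups
#6 VA=0x703C101C42B (w,user):
  L0: frame=0x16 idx=14 entry=0x48007 [P=1 RW=1 US=1 PS=0]
  L1: frame=0x48 idx=15 entry=0x49007 [P=1 RW=1 US=1 PS=0]
  L2: frame=0x49 idx=8 entry=0x4C007 [P=1 RW=1 US=1 PS=0]
  L3: frame=0x4C idx=28 entry=0x4E007 [P=1 RW=1 US=1 PS=0]
  ✓ 0x4E42B  — 4 lookups
#7 VA=0x20642A1308C (r,kernel):
  L0: frame=0x16 idx=4 entry=0x18007 [P=1 RW=1 US=1 PS=0]
  L1: frame=0x18 idx=25 entry=0x1A007 [P=1 RW=1 US=1 PS=0]
  L2: frame=0x1A idx=21 entry=0x1E007 [P=1 RW=1 US=1 PS=0]
  L3: frame=0x1E idx=19 entry=0x20007 [P=1 RW=1 US=1 PS=0]
  ✓ 0x2008C  — 4 lookups

Access #6 PA: 0x4E42B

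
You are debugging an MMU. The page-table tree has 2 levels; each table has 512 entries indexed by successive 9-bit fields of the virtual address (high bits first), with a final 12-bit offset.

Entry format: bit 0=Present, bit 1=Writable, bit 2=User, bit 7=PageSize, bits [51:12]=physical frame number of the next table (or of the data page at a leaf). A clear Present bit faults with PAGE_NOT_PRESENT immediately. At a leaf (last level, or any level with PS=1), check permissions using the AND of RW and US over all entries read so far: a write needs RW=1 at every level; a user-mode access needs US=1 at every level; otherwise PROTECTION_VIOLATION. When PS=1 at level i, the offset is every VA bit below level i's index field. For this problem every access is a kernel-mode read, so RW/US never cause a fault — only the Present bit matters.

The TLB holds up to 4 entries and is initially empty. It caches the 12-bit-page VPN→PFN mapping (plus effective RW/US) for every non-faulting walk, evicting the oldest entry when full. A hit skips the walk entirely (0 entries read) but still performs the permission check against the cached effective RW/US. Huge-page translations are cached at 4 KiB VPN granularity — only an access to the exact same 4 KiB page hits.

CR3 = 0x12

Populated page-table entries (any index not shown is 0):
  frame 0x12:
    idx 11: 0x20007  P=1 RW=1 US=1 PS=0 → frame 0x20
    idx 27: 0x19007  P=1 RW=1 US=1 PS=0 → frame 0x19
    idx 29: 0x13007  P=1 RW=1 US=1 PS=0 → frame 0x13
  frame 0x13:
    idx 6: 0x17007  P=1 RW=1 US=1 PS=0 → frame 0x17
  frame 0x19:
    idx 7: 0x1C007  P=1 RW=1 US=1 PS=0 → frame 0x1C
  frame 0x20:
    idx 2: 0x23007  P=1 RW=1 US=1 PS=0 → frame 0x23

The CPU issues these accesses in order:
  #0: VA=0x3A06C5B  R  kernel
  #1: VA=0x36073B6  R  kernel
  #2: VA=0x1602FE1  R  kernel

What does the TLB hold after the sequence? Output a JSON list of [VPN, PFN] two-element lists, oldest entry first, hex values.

Per-access translation:
#0 VA=0x3A06C5B (r,kernel):
  L0 @0x12[29] → 0x13007  P=1,RW=1,US=1,PS=0
  L1 @0x13[6] → 0x17007  P=1,RW=1,US=1,PS=0
  ✓ 0x17C5B  — 2 lookups
#1 VA=0x36073B6 (r,kernel):
  L0 @0x12[27] → 0x19007  P=1,RW=1,US=1,PS=0
  L1 @0x19[7] → 0x1C007  P=1,RW=1,US=1,PS=0
  ✓ 0x1C3B6  — 2 lookups
#2 VA=0x1602FE1 (r,kernel):
  L0 @0x12[11] → 0x20007  P=1,RW=1,US=1,PS=0
  L1 @0x20[2] → 0x23007  P=1,RW=1,US=1,PS=0
  ✓ 0x23FE1  — 2 lookups

TLB: [["0x3A06", "0x17"], ["0x3607", "0x1C"], ["0x1602", "0x23"]]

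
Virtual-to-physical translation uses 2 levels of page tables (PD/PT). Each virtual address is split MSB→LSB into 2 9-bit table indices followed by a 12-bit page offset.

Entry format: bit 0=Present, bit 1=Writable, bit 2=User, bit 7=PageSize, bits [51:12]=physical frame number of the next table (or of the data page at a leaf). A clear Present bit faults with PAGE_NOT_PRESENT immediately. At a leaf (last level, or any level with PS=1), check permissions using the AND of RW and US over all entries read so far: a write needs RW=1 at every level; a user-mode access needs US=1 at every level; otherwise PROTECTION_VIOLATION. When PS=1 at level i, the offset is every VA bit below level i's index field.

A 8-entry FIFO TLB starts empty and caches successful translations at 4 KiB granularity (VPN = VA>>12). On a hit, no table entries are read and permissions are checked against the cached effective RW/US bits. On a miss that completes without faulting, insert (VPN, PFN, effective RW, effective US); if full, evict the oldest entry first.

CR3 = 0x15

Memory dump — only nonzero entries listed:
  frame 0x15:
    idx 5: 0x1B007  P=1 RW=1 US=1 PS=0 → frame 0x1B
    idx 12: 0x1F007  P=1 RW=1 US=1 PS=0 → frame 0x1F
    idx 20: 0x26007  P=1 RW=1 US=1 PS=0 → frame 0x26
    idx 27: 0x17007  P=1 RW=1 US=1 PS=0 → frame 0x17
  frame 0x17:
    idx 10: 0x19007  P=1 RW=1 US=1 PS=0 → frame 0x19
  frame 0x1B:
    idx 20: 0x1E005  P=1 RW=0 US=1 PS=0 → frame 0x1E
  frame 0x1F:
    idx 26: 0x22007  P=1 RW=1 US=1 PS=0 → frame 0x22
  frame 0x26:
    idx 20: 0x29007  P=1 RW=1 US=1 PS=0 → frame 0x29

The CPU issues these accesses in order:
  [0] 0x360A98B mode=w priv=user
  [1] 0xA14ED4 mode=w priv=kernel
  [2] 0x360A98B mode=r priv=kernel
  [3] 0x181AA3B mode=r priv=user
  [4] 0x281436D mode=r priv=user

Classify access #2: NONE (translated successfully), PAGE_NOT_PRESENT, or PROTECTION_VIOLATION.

Trace:
#0 VA=0x360A98B (w,user):
  lvl0: tbl 0x15, slot 27 ⇒ 0x17007 (P1/RW1/US1/PS0)
  lvl1: tbl 0x17, slot 10 ⇒ 0x19007 (P1/RW1/US1/PS0)
  ⇒ phys 0x1998B  [2 reads]
#1 VA=0xA14ED4 (w,kernel):
  lvl0: tbl 0x15, slot 5 ⇒ 0x1B007 (P1/RW1/US1/PS0)
  lvl1: tbl 0x1B, slot 20 ⇒ 0x1E005 (P1/RW0/US1/PS0)
  ✗ PROTECTION_VIOLATION  [2 reads]
#2 VA=0x360A98B (r,kernel):
  TLB hit vpn=0x360A → PA=0x1998B
#3 VA=0x181AA3B (r,user):
  lvl0: tbl 0x15, slot 12 ⇒ 0x1F007 (P1/RW1/US1/PS0)
  lvl1: tbl 0x1F, slot 26 ⇒ 0x22007 (P1/RW1/US1/PS0)
  ⇒ phys 0x22A3B  [2 reads]
#4 VA=0x281436D (r,user):
  lvl0: tbl 0x15, slot 20 ⇒ 0x26007 (P1/RW1/US1/PS0)
  lvl1: tbl 0x26, slot 20 ⇒ 0x29007 (P1/RW1/US1/PS0)
  ⇒ phys 0x2936D  [2 reads]

Access #2 fault: NONE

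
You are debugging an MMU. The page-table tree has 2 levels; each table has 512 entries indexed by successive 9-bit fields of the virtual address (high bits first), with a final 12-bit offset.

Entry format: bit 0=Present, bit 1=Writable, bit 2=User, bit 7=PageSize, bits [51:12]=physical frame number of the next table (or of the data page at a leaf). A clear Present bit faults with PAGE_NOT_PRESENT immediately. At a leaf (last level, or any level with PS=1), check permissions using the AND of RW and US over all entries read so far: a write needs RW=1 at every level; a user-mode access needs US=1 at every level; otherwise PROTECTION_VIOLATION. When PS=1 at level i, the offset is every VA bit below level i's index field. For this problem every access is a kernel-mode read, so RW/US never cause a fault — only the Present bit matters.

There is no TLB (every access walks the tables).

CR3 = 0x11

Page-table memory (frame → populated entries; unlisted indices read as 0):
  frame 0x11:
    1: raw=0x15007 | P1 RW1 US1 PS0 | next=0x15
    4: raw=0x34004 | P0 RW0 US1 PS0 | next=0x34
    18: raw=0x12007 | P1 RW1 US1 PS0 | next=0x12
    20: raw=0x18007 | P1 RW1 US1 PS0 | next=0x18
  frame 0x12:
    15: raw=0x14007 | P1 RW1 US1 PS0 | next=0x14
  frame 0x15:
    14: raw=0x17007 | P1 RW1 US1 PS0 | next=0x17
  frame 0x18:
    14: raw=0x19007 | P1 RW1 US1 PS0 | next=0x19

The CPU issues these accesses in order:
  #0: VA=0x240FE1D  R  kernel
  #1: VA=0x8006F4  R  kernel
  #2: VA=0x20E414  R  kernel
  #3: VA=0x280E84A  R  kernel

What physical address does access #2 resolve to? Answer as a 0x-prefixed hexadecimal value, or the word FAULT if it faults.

Per-access translation:
#0 VA=0x240FE1D (r,kernel):
  lvl0: tbl 0x11, slot 18 ⇒ 0x12007 (P1/RW1/US1/PS0)
  lvl1: tbl 0x12, slot 15 ⇒ 0x14007 (P1/RW1/US1/PS0)
  ⇒ phys 0x14E1D  [2 reads]
#1 VA=0x8006F4 (r,kernel):
  lvl0: tbl 0x11, slot 4 ⇒ 0x34004 (P0/RW0/US1/PS0)
  → PAGE_NOT_PRESENT  (1 entries read)
#2 VA=0x20E414 (r,kernel):
  lvl0: tbl 0x11, slot 1 ⇒ 0x15007 (P1/RW1/US1/PS0)
  lvl1: tbl 0x15, slot 14 ⇒ 0x17007 (P1/RW1/US1/PS0)
  ⇒ phys 0x17414  [2 reads]
#3 VA=0x280E84A (r,kernel):
  lvl0: tbl 0x11, slot 20 ⇒ 0x18007 (P1/RW1/US1/PS0)
  lvl1: tbl 0x18, slot 14 ⇒ 0x19007 (P1/RW1/US1/PS0)
  ⇒ phys 0x1984A  [2 reads]

Access #2 PA: 0x17414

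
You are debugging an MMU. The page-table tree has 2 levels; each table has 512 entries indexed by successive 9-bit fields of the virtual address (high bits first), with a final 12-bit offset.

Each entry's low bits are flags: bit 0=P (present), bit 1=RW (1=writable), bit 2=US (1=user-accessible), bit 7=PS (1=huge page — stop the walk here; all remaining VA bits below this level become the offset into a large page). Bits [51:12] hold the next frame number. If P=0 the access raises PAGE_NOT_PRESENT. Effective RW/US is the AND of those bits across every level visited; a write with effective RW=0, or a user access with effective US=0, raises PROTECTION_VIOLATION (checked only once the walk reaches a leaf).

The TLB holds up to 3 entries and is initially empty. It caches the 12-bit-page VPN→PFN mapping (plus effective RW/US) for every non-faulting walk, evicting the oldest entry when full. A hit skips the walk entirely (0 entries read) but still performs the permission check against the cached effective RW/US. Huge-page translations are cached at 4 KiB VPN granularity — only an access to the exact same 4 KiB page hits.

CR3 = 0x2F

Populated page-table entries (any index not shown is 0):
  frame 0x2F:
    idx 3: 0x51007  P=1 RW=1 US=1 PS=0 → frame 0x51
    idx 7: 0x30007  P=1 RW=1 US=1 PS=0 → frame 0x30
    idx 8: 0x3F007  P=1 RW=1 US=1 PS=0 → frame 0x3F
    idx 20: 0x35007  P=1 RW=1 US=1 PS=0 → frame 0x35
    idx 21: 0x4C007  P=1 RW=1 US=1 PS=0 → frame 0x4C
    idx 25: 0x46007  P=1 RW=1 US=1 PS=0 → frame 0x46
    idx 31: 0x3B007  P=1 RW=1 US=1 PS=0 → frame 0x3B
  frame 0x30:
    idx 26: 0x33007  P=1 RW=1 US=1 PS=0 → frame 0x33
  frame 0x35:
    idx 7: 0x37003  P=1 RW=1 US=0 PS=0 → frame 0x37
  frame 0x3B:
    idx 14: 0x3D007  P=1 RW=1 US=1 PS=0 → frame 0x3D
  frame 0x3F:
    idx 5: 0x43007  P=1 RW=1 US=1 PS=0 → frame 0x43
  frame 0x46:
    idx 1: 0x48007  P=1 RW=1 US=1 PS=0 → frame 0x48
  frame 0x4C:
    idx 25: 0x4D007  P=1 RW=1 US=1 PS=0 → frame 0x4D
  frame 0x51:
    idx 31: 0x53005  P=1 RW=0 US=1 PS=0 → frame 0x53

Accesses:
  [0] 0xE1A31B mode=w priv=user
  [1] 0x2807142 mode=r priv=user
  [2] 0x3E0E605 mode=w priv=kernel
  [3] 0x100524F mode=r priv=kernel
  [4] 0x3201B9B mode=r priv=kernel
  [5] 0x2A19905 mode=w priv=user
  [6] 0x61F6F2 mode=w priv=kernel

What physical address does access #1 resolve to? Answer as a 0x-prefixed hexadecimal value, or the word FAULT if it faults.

Walk each access:
#0 VA=0xE1A31B (w,user):
  [0] read 0x2F idx=7: raw=0x30007 flags P=1 W=1 U=1 S=0
  [1] read 0x30 idx=26: raw=0x33007 flags P=1 W=1 U=1 S=0
  ⇒ phys 0x3331B  [2 reads]
#1 VA=0x2807142 (r,user):
  [0] read 0x2F idx=20: raw=0x35007 flags P=1 W=1 U=1 S=0
  [1] read 0x35 idx=7: raw=0x37003 flags P=1 W=1 U=0 S=0
  ⇒ fault: PROTECTION_VIOLATION  — 2 lookups
#2 VA=0x3E0E605 (w,kernel):
  [0] read 0x2F idx=31: raw=0x3B007 flags P=1 W=1 U=1 S=0
  [1] read 0x3B idx=14: raw=0x3D007 flags P=1 W=1 U=1 S=0
  ⇒ phys 0x3D605  [2 reads]
#3 VA=0x100524F (r,kernel):
  [0] read 0x2F idx=8: raw=0x3F007 flags P=1 W=1 U=1 S=0
  [1] read 0x3F idx=5: raw=0x43007 flags P=1 W=1 U=1 S=0
  ⇒ phys 0x4324F  [2 reads]
#4 VA=0x3201B9B (r,kernel):
  [0] read 0x2F idx=25: raw=0x46007 flags P=1 W=1 U=1 S=0
  [1] read 0x46 idx=1: raw=0x48007 flags P=1 W=1 U=1 S=0
  ⇒ phys 0x48B9B  [2 reads]
#5 VA=0x2A19905 (w,user):
  [0] read 0x2F idx=21: raw=0x4C007 flags P=1 W=1 U=1 S=0
  [1] read 0x4C idx=25: raw=0x4D007 flags P=1 W=1 U=1 S=0
  ⇒ phys 0x4D905  [2 reads]
#6 VA=0x61F6F2 (w,kernel):
  [0] read 0x2F idx=3: raw=0x51007 flags P=1 W=1 U=1 S=0
  [1] read 0x51 idx=31: raw=0x53005 flags P=1 W=0 U=1 S=0
  ⇒ fault: PROTECTION_VIOLATION  — 2 lookups

Access #1 PA: FAULT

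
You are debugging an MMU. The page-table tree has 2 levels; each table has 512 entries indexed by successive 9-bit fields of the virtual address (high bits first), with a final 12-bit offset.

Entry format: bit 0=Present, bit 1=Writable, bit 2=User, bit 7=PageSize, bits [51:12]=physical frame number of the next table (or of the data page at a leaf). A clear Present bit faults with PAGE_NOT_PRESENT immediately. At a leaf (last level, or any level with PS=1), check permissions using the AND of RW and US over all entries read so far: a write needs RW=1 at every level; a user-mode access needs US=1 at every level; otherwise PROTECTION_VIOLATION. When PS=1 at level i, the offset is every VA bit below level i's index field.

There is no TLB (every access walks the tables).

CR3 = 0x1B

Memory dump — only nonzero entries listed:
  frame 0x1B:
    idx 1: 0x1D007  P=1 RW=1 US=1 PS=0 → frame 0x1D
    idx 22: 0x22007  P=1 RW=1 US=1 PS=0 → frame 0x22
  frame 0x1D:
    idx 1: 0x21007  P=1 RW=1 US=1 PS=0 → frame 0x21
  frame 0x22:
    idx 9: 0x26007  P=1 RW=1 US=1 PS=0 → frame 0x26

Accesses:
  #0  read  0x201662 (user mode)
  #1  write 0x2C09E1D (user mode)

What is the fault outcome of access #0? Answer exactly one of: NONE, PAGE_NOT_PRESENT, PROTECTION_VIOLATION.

Per-access translation:
#0 VA=0x201662 (r,user):
  L0: frame=0x1B idx=1 entry=0x1D007 [P=1 RW=1 US=1 PS=0]
  L1: frame=0x1D idx=1 entry=0x21007 [P=1 RW=1 US=1 PS=0]
  ✓ 0x21662  — 2 lookups
#1 VA=0x2C09E1D (w,user):
  L0: frame=0x1B idx=22 entry=0x22007 [P=1 RW=1 US=1 PS=0]
  L1: frame=0x22 idx=9 entry=0x26007 [P=1 RW=1 US=1 PS=0]
  ✓ 0x26E1D  — 2 lookups

Access #0 fault: NONE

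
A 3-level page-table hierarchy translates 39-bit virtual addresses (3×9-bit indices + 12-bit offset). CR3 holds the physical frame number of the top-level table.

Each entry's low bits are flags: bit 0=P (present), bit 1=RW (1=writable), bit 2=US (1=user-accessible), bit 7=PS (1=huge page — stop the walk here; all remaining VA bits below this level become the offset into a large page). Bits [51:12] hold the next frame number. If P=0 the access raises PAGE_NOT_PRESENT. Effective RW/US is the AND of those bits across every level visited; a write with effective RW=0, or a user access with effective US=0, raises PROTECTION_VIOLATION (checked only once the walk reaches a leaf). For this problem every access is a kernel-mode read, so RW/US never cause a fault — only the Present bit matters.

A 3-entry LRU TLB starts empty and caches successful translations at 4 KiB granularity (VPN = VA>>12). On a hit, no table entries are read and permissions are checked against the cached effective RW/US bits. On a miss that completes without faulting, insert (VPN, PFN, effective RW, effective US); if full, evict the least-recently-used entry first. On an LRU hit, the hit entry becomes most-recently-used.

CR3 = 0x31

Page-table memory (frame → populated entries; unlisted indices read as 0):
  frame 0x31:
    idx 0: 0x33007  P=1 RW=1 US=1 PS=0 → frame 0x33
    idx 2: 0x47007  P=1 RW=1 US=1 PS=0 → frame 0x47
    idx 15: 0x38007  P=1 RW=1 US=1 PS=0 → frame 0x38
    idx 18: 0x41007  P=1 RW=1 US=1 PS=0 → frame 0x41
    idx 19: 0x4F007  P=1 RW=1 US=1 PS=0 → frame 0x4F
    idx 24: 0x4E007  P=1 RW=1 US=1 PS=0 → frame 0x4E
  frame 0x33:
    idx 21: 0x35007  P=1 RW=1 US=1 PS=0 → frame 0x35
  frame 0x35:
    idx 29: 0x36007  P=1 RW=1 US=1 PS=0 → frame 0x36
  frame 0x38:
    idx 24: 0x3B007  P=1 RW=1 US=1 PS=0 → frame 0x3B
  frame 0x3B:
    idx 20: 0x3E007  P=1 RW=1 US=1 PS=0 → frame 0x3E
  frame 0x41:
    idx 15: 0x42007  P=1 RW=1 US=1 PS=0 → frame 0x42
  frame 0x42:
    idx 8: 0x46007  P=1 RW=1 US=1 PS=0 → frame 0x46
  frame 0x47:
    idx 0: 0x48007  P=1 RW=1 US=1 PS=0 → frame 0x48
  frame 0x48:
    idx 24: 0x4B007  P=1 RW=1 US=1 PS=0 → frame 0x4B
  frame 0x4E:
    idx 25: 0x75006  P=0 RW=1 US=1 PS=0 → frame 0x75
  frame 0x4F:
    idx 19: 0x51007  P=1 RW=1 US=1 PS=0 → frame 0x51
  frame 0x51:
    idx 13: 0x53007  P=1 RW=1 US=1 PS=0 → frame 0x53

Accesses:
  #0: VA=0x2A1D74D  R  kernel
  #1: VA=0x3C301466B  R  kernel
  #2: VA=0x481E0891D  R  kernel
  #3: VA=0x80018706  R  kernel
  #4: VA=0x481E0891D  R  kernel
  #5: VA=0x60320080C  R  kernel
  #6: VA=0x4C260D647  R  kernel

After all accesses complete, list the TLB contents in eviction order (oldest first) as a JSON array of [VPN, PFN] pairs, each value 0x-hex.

Trace:
#0 VA=0x2A1D74D (r,kernel):
  L0 @0x31[0] → 0x33007  P=1,RW=1,US=1,PS=0
  L1 @0x33[21] → 0x35007  P=1,RW=1,US=1,PS=0
  L2 @0x35[29] → 0x36007  P=1,RW=1,US=1,PS=0
  → PA=0x3674D  (3 entries read)
#1 VA=0x3C301466B (r,kernel):
  L0 @0x31[15] → 0x38007  P=1,RW=1,US=1,PS=0
  L1 @0x38[24] → 0x3B007  P=1,RW=1,US=1,PS=0
  L2 @0x3B[20] → 0x3E007  P=1,RW=1,US=1,PS=0
  → PA=0x3E66B  (3 entries read)
#2 VA=0x481E0891D (r,kernel):
  L0 @0x31[18] → 0x41007  P=1,RW=1,US=1,PS=0
  L1 @0x41[15] → 0x42007  P=1,RW=1,US=1,PS=0
  L2 @0x42[8] → 0x46007  P=1,RW=1,US=1,PS=0
  → PA=0x4691D  (3 entries read)
#3 VA=0x80018706 (r,kernel):
  L0 @0x31[2] → 0x47007  P=1,RW=1,US=1,PS=0
  L1 @0x47[0] → 0x48007  P=1,RW=1,US=1,PS=0
  L2 @0x48[24] → 0x4B007  P=1,RW=1,US=1,PS=0
  → PA=0x4B706  (3 entries read)
#4 VA=0x481E0891D (r,kernel):
  TLB hit vpn=0x481E08 → PA=0x4691D
#5 VA=0x60320080C (r,kernel):
  L0 @0x31[24] → 0x4E007  P=1,RW=1,US=1,PS=0
  L1 @0x4E[25] → 0x75006  P=0,RW=1,US=1,PS=0
  → PAGE_NOT_PRESENT  (2 entries read)
#6 VA=0x4C260D647 (r,kernel):
  L0 @0x31[19] → 0x4F007  P=1,RW=1,US=1,PS=0
  L1 @0x4F[19] → 0x51007  P=1,RW=1,US=1,PS=0
  L2 @0x51[13] → 0x53007  P=1,RW=1,US=1,PS=0
  → PA=0x53647  (3 entries read)

TLB: [["0x80018", "0x4B"], ["0x481E08", "0x46"], ["0x4C260D", "0x53"]]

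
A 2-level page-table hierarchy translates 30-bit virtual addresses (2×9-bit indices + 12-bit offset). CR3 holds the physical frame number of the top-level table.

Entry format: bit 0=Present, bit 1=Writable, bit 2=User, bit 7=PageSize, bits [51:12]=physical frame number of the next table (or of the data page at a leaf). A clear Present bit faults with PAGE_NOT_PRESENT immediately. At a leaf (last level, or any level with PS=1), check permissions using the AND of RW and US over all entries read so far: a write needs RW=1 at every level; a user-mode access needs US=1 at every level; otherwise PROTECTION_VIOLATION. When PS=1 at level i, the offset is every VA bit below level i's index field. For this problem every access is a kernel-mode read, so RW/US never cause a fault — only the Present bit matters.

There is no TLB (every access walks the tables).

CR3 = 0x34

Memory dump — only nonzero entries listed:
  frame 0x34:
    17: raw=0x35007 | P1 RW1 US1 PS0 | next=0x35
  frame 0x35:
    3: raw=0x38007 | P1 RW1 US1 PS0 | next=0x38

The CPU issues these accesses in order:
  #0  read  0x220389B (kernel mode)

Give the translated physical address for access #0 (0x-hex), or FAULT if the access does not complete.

Walk each access:
#0 VA=0x220389B (r,kernel):
  [0] read 0x34 idx=17: raw=0x35007 flags P=1 W=1 U=1 S=0
  [1] read 0x35 idx=3: raw=0x38007 flags P=1 W=1 U=1 S=0
  ⇒ phys 0x3889B  [2 reads]

Access #0 PA: 0x3889B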